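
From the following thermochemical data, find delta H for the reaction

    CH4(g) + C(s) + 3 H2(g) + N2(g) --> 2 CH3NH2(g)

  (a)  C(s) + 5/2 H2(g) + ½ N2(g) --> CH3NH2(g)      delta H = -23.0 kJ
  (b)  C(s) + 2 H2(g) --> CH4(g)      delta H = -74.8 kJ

delta H = 28.8 kJ

(a) × 2: (2)·(-23.0) = -46.0 kJ
(b) reversed: +74.8 kJ
Combining the equations, delta H = (-46.0) + (+74.8) = 28.8 kJ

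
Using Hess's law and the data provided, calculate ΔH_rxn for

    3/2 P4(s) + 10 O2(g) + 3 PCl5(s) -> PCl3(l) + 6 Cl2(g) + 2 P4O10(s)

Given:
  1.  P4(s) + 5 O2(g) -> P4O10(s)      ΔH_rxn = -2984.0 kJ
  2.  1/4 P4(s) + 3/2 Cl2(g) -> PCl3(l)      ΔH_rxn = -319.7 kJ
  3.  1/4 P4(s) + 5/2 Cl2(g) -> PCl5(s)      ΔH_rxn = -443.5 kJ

ΔH_rxn = -4957.2 kJ

eq. 1 × 2 (scale by 2 for the 2 P4O10(s)): (2)·(-2984.0) = -5968.0 kJ
eq. 2 as written (PCl3(l) already on the product side): -319.7 kJ
eq. 3 reversed and × 3 (PCl5(s) must end up as a reactant; scale by 3 for the 3 PCl5(s)): (-3)·(-443.5) = +1330.5 kJ
Summing the manipulated equations, ΔH_rxn = (2)·(-2984.0) + (1)·(-319.7) + (-3)·(-443.5) = -4957.2 kJ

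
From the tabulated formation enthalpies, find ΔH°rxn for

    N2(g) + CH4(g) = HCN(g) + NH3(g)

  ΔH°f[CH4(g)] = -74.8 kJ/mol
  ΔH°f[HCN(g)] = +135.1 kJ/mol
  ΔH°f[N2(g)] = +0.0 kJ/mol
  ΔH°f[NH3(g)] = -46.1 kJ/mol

Products: 1·(+135.1) + 1·(-46.1) = +89.0
Reactants: 1·(+0.0) + 1·(-74.8) = -74.8
ΔH°rxn = (+89.0) − (-74.8) = 163.8 kJ/mol

ΔH°rxn = 163.8 kJ/mol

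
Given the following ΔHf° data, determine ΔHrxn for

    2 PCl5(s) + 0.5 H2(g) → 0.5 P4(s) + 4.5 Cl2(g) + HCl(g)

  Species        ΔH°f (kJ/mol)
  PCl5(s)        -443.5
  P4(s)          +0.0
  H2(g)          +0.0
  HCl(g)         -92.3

ΔHrxn = 794.7 kJ/mol

Products: 1/2·(+0.0) + 9/2·(+0.0) + 1·(-92.3) = -92.3
Reactants: 2·(-443.5) + 1/2·(+0.0) = -887.0
ΔHrxn = (-92.3) − (-887.0) = 794.7 kJ/mol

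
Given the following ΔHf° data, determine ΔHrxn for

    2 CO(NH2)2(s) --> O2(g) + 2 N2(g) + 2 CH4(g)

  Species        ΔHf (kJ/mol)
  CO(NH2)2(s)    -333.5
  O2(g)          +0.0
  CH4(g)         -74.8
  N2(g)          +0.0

ΔH°rxn = Σ nΔHf°(products) − Σ nΔHf°(reactants).
Products: 1·(+0.0) + 2·(+0.0) + 2·(-74.8) = -149.6
Reactants: 2·(-333.5) = -667.0
ΔHrxn = (-149.6) − (-667.0) = 517.4 kJ/mol

ΔHrxn = 517.4 kJ/mol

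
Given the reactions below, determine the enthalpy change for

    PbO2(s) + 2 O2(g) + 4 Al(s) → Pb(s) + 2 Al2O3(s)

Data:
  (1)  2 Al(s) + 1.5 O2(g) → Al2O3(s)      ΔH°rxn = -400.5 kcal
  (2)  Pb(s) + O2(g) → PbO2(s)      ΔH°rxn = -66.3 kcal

ΔH°rxn = -734.7 kcal

(1) × 2 (scale by 2 for the 2 Al2O3(s)): (2)·(-400.5) = -801.0 kcal
(2) reversed (reverse to put PbO2(s) on the reactant side): +66.3 kcal
Summing the manipulated equations, ΔH°rxn = (-801.0) + (+66.3) = -734.7 kcal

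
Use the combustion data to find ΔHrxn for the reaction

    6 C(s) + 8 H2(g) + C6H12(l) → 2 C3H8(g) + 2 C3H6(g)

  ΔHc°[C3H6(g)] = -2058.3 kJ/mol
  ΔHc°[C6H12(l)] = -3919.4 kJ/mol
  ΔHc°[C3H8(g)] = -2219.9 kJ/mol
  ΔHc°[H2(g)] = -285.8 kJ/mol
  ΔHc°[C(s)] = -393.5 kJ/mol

With combustion enthalpies, reactants minus products:
= [6·(-393.5) + 8·(-285.8) + 1·(-3919.4)] − [2·(-2219.9) + 2·(-2058.3)]
= -10.4 kJ/mol

ΔHrxn = -10.4 kJ/mol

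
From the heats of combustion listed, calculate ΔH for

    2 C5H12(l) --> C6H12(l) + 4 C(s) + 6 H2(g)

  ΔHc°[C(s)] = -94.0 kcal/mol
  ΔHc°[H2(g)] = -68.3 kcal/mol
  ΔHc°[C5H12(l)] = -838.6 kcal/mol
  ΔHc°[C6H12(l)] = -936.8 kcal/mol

ΔH = 45.4 kcal/mol

Using ΔH = Σ nΔHc°(reactants) − Σ nΔHc°(products):
= [2·(-838.6)] − [1·(-936.8) + 4·(-94.0) + 6·(-68.3)]
= 45.4 kcal/mol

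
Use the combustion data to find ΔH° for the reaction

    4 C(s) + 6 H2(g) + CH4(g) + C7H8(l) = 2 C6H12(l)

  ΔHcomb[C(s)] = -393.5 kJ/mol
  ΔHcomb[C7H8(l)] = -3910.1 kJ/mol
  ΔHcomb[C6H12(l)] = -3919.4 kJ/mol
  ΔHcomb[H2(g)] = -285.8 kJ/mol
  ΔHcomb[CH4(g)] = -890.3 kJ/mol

Using ΔH = Σ nΔHc°(reactants) − Σ nΔHc°(products):
= [4·(-393.5) + 6·(-285.8) + 1·(-890.3) + 1·(-3910.1)] − [2·(-3919.4)]
= -250.4 kJ/mol

ΔH° = -250.4 kJ/mol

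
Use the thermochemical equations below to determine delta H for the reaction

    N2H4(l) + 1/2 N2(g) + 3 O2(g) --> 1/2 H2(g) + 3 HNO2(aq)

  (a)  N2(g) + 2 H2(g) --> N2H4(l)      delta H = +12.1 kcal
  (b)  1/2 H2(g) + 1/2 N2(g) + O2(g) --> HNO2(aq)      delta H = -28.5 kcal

(a) reversed: -12.1 kcal
(b) × 3: (3)·(-28.5) = -85.5 kcal
delta H = (-1)·(+12.1) + (3)·(-28.5) = -97.6 kcal

delta H = -97.6 kcal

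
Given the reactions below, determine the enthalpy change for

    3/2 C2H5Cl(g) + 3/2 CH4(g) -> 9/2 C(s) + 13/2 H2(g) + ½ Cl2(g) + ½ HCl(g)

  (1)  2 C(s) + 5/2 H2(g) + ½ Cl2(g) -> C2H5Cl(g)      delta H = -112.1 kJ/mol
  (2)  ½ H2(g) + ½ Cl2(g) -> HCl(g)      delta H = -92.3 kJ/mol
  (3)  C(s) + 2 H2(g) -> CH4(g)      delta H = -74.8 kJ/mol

delta H = 234.2 kJ/mol

(1) reversed and × 3/2: (-3/2)·(-112.1) = +168.15 kJ/mol
(2) × 1/2: (1/2)·(-92.3) = -46.15 kJ/mol
(3) reversed and × 3/2: (-3/2)·(-74.8) = +112.2 kJ/mol
delta H = (-3/2)·(-112.1) + (1/2)·(-92.3) + (-3/2)·(-74.8) = 234.2 kJ/mol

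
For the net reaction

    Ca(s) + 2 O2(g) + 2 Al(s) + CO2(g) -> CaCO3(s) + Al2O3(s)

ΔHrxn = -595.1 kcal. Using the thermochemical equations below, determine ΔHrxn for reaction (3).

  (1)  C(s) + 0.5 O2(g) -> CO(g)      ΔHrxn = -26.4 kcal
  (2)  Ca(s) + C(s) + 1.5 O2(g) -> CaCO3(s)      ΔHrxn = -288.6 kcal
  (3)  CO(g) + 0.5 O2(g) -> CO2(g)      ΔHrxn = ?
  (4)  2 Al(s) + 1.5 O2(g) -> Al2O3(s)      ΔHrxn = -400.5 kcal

ΔHrxn = -67.6 kcal

(1) reversed: +26.4 kcal
(2) as written: -288.6 kcal
(3) reversed: contributes −x
(4) as written: -400.5 kcal
-595.1 = (+26.4) + (-288.6) + (-400.5) − x
x = (-595.1 − (-662.7)) / (-1) = -67.6 kcal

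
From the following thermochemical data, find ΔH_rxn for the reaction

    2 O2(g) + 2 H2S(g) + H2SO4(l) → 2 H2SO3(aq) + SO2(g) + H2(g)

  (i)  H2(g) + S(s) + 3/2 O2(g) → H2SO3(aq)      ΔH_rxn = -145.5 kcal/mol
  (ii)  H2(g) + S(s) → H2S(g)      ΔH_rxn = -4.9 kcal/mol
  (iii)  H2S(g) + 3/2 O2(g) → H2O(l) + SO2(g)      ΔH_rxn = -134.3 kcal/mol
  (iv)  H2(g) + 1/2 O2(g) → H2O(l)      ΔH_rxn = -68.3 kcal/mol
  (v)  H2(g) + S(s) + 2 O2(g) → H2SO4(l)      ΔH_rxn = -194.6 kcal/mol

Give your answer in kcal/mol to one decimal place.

(i) × 2: (2)·(-145.5) = -291.0 kcal/mol
(ii) reversed: +4.9 kcal/mol
(iii) as written: -134.3 kcal/mol
(iv) reversed: +68.3 kcal/mol
(v) reversed: +194.6 kcal/mol
Summing the manipulated equations, ΔH_rxn = (2)·(-145.5) + (-1)·(-4.9) + (1)·(-134.3) + (-1)·(-68.3) + (-1)·(-194.6) = -157.5 kcal/mol

ΔH_rxn = -157.5 kcal/mol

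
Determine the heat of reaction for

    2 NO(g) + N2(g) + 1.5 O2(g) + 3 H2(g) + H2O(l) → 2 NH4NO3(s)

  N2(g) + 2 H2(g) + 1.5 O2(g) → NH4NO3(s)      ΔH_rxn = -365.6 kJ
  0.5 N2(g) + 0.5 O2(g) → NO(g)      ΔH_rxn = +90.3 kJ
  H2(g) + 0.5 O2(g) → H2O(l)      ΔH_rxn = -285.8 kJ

ΔH_rxn = -626.0 kJ

equation 1 × 2: (2)·(-365.6) = -731.2 kJ
equation 2 reversed and × 2: (-2)·(+90.3) = -180.6 kJ
equation 3 reversed: +285.8 kJ
ΔH_rxn = (2)·(-365.6) + (-2)·(+90.3) + (-1)·(-285.8) = -626.0 kJ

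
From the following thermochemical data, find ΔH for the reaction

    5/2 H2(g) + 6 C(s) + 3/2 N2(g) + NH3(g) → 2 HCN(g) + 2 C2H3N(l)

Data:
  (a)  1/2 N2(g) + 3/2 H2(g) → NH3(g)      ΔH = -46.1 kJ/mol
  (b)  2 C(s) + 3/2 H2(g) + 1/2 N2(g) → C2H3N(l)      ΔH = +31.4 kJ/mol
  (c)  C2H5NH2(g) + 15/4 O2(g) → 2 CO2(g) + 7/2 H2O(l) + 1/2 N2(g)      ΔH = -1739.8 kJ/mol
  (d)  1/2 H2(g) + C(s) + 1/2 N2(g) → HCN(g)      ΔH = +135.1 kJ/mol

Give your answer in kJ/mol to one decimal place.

ΔH = 379.1 kJ/mol

(a) reversed (NH3(g) must end up as a reactant): +46.1 kJ/mol
(b) × 2 (×2 to match 2 C2H3N(l) in the target): (2)·(+31.4) = +62.8 kJ/mol
(c): not needed (O2(g) appears nowhere else).
(d) × 2 (scale by 2 for the 2 HCN(g)): (2)·(+135.1) = +270.2 kJ/mol
By Hess's law, ΔH = (+46.1) + (+62.8) + (+270.2) = 379.1 kJ/mol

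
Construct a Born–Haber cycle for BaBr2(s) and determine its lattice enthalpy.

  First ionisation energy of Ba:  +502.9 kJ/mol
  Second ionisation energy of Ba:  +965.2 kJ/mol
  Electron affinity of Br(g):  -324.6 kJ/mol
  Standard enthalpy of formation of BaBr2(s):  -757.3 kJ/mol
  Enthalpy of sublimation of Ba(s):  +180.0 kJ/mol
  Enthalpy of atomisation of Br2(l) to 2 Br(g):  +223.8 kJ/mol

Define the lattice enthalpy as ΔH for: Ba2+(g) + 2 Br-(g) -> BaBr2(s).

U = -1980.0 kJ/mol

ΔHf° = 1·ΔHsub + 1·(ΣIE) + 1·D(Br2) + 2·EA + U
-757.3 = 1·(+180.0) + 1·(+1468.1) + 1·(+223.8) + 2·(-324.6) + U
U = -757.3 − (+1222.7) = -1980.0 kJ/mol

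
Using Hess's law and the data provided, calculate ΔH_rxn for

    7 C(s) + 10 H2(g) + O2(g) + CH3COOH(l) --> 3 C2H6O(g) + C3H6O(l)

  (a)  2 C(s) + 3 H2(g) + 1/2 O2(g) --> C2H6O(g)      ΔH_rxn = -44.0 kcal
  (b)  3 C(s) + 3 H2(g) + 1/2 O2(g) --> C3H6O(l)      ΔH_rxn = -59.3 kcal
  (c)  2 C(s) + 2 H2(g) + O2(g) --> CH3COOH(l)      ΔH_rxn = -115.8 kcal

ΔH_rxn = -75.5 kcal

(a) × 3: (3)·(-44.0) = -132.0 kcal
(b) as written: -59.3 kcal
(c) reversed: +115.8 kcal
ΔH_rxn = (3)·(-44.0) + (1)·(-59.3) + (-1)·(-115.8) = -75.5 kcal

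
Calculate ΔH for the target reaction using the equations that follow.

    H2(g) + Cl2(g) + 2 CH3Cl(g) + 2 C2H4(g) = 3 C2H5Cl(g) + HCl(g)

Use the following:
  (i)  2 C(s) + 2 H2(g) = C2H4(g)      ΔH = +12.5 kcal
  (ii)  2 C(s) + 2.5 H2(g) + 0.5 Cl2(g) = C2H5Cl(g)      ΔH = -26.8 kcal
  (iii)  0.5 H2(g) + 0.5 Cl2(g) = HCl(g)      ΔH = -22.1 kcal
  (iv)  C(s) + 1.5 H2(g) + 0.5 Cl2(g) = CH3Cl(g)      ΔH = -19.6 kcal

(i) reversed and × 2 (C2H4(g) must end up as a reactant; scale by 2 for the 2 C2H4(g)): (-2)·(+12.5) = -25.0 kcal
(ii) × 3 (×3 to match 3 C2H5Cl(g) in the target): (3)·(-26.8) = -80.4 kcal
(iii) as written (HCl(g) already on the product side): -22.1 kcal
(iv) reversed and × 2 (CH3Cl(g) must end up as a reactant; scale by 2 for the 2 CH3Cl(g)): (-2)·(-19.6) = +39.2 kcal
ΔH = (-25.0) + (-80.4) + (-22.1) + (+39.2) = -88.3 kcal

ΔH = -88.3 kcal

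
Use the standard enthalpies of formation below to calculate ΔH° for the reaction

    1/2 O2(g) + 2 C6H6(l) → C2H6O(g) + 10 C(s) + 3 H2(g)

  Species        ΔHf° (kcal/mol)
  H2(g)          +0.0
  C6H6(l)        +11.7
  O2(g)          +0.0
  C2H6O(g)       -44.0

ΔH°rxn = Σ nΔHf°(products) − Σ nΔHf°(reactants).
Products: 1·(-44.0) + 10·(+0.0) + 3·(+0.0) = -44.0
Reactants: 1/2·(+0.0) + 2·(+11.7) = +23.4
ΔH° = (-44.0) − (+23.4) = -67.4 kcal/mol

ΔH° = -67.4 kcal/mol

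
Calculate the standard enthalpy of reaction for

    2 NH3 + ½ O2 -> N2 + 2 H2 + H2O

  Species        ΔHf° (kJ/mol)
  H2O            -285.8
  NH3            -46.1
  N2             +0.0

Products: 1·(+0.0) + 2·(+0.0) + 1·(-285.8) = -285.8
Reactants: 2·(-46.1) + 1/2·(+0.0) = -92.2
ΔH° = (-285.8) − (-92.2) = -193.6 kJ/mol

ΔH° = -193.6 kJ/mol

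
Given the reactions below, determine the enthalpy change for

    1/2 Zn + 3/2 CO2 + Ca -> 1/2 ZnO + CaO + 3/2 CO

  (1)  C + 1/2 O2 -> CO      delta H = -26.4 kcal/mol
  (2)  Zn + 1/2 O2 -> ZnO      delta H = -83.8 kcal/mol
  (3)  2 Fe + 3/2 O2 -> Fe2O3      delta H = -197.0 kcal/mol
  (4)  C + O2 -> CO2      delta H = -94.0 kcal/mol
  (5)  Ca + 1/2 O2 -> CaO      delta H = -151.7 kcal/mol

delta H = -92.2 kcal/mol

(1) × 3/2 (×3/2 to match 3/2 CO in the target): (3/2)·(-26.4) = -39.6 kcal/mol
(2) × 1/2 (×1/2 to match 1/2 ZnO in the target): (1/2)·(-83.8) = -41.9 kcal/mol
(3): not needed (Fe appears nowhere else).
(4) reversed and × 3/2 (reverse to put CO2 on the reactant side; ×3/2 to match 3/2 CO2 in the target): (-3/2)·(-94.0) = +141.0 kcal/mol
(5) as written (CaO already on the product side): -151.7 kcal/mol
By Hess's law, delta H = (3/2)·(-26.4) + (1/2)·(-83.8) + (-3/2)·(-94.0) + (1)·(-151.7) = -92.2 kcal/mol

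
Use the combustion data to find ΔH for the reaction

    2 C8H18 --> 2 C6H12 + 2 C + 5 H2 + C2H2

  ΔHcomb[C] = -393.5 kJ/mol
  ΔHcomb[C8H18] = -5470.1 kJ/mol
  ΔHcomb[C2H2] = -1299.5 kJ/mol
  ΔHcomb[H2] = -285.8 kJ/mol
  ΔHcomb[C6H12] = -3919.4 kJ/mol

Using ΔH = Σ nΔHc°(reactants) − Σ nΔHc°(products):
= [2·(-5470.1)] − [2·(-3919.4) + 2·(-393.5) + 5·(-285.8) + 1·(-1299.5)]
= 414.1 kJ/mol

ΔH = 414.1 kJ/mol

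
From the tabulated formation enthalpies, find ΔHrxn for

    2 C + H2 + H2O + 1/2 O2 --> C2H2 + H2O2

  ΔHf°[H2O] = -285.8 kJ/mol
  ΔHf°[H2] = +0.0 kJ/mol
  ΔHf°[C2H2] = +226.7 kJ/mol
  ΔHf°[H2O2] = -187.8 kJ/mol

Products: 1·(+226.7) + 1·(-187.8) = +38.9
Reactants: 2·(+0.0) + 1·(+0.0) + 1·(-285.8) + 1/2·(+0.0) = -285.8
ΔHrxn = (+38.9) − (-285.8) = 324.7 kJ/mol

ΔHrxn = 324.7 kJ/mol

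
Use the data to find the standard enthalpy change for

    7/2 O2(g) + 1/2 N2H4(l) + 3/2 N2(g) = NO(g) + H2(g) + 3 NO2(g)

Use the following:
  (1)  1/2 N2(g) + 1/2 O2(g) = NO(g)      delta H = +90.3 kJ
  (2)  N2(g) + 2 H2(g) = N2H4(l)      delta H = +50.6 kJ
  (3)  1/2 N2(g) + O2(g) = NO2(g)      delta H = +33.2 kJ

(1) as written (NO(g) already on the product side): +90.3 kJ
(2) reversed and × 1/2 (reverse to put N2H4(l) on the reactant side; ×1/2 to match 1/2 N2H4(l) in the target): (-1/2)·(+50.6) = -25.3 kJ
(3) × 3 (×3 to match 3 NO2(g) in the target): (3)·(+33.2) = +99.6 kJ
Combining the equations, delta H = (+90.3) + (-25.3) + (+99.6) = 164.6 kJ

delta H = 164.6 kJ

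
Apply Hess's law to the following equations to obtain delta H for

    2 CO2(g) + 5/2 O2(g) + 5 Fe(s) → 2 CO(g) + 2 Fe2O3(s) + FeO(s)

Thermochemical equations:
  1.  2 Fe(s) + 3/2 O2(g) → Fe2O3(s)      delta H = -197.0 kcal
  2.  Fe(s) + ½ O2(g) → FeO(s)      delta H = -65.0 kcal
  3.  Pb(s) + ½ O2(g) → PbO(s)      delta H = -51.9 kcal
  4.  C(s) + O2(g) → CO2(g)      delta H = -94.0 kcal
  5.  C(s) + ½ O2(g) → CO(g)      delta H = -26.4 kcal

eq. 1 × 2: (2)·(-197.0) = -394.0 kcal
eq. 2 as written: -65.0 kcal
eq. 3: not needed.
eq. 4 reversed and × 2: (-2)·(-94.0) = +188.0 kcal
eq. 5 × 2: (2)·(-26.4) = -52.8 kcal
delta H = (-394.0) + (-65.0) + (+188.0) + (-52.8) = -323.8 kcal

delta H = -323.8 kcal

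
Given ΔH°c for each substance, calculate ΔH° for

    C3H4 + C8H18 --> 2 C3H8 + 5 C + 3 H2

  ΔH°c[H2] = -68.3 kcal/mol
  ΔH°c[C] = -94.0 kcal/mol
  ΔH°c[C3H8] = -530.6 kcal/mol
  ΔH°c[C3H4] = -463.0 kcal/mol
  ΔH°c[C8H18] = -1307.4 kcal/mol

Using ΔH = Σ nΔHc°(reactants) − Σ nΔHc°(products):
= [1·(-463.0) + 1·(-1307.4)] − [2·(-530.6) + 5·(-94.0) + 3·(-68.3)]
= -34.3 kcal/mol

ΔH° = -34.3 kcal/mol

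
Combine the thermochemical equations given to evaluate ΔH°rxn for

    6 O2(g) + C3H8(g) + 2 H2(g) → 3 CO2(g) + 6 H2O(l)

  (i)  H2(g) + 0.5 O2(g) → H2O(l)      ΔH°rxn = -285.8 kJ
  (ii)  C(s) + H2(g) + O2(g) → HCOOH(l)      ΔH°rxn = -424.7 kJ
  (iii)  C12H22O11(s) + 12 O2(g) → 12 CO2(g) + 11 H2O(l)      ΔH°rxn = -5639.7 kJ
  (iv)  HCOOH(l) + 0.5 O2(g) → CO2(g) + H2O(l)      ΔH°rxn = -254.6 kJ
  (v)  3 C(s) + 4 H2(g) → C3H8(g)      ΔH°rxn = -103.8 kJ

(i) × 3: (3)·(-285.8) = -857.4 kJ
(ii) × 3: (3)·(-424.7) = -1274.1 kJ
(iii): not needed (C12H22O11(s) appears nowhere else).
(iv) × 3: (3)·(-254.6) = -763.8 kJ
(v) reversed (reverse to put C3H8(g) on the reactant side): +103.8 kJ
Combining the equations, ΔH°rxn = (3)·(-285.8) + (3)·(-424.7) + (3)·(-254.6) + (-1)·(-103.8) = -2791.5 kJ

ΔH°rxn = -2791.5 kJ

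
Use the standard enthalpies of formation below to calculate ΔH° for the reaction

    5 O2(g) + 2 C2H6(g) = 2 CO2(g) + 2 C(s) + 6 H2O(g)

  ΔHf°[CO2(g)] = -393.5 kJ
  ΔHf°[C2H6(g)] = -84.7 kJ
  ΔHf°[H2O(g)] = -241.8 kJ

Products: 2·(-393.5) + 2·(+0.0) + 6·(-241.8) = -2237.8
Reactants: 5·(+0.0) + 2·(-84.7) = -169.4
ΔH° = (-2237.8) − (-169.4) = -2068.4 kJ

ΔH° = -2068.4 kJ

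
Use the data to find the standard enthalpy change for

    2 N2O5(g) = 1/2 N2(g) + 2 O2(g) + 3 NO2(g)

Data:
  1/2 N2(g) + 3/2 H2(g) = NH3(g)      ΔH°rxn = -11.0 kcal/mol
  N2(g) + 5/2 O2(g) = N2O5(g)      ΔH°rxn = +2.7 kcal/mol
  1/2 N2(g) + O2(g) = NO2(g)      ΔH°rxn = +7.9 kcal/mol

equation 1: not needed.
equation 2 reversed and × 2: (-2)·(+2.7) = -5.4 kcal/mol
equation 3 × 3: (3)·(+7.9) = +23.7 kcal/mol
Since enthalpy is a state function, ΔH°rxn = (-5.4) + (+23.7) = 18.3 kcal/mol

ΔH°rxn = 18.3 kcal/mol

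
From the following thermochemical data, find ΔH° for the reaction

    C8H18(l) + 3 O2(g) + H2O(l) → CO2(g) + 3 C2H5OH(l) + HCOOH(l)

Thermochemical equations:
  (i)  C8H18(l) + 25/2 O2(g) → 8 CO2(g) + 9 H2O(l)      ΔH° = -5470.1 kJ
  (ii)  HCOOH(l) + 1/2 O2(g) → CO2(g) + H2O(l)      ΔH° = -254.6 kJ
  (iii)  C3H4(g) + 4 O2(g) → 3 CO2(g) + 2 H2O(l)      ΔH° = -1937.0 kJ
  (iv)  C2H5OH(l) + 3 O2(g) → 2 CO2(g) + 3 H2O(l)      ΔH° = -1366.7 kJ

(i) as written (C8H18(l) already on the reactant side): -5470.1 kJ
(ii) reversed (HCOOH(l) must end up as a product): +254.6 kJ
(iii): not needed (C3H4(g) appears nowhere else).
(iv) reversed and × 3 (C2H5OH(l) must end up as a product; ×3 to match 3 C2H5OH(l) in the target): (-3)·(-1366.7) = +4100.1 kJ
ΔH° = (-5470.1) + (+254.6) + (+4100.1) = -1115.4 kJ

ΔH° = -1115.4 kJ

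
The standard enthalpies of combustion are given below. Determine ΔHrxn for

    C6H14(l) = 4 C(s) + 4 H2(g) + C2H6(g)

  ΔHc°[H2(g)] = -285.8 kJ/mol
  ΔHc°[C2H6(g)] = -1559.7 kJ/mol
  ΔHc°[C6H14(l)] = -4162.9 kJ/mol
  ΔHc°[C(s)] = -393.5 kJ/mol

ΔHrxn = 114.0 kJ/mol

With combustion enthalpies, reactants minus products:
= [1·(-4162.9)] − [4·(-393.5) + 4·(-285.8) + 1·(-1559.7)]
= 114.0 kJ/mol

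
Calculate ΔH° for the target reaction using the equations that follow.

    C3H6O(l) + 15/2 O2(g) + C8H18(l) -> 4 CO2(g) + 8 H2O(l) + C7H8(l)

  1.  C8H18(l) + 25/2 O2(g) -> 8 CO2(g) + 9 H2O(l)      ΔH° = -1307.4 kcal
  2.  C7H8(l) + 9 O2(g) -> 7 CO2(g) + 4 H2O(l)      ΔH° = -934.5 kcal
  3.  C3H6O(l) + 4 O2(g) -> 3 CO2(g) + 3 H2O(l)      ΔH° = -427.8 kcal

eq. 1 as written (C8H18(l) already on the reactant side): -1307.4 kcal
eq. 2 reversed (reverse to put C7H8(l) on the product side): +934.5 kcal
eq. 3 as written (C3H6O(l) already on the reactant side): -427.8 kcal
ΔH° = (-1307.4) + (+934.5) + (-427.8) = -800.7 kcal

ΔH° = -800.7 kcal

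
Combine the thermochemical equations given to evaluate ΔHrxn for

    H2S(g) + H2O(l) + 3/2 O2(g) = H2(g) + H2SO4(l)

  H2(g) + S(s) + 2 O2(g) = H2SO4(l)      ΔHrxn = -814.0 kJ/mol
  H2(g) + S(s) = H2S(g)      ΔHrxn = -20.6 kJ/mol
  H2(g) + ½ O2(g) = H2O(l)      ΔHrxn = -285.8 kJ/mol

equation 1 as written (H2SO4(l) already on the product side): -814.0 kJ/mol
equation 2 reversed (H2S(g) must end up as a reactant): +20.6 kJ/mol
equation 3 reversed (H2O(l) must end up as a reactant): +285.8 kJ/mol
Combining the equations, ΔHrxn = (-814.0) + (+20.6) + (+285.8) = -507.6 kJ/mol

ΔHrxn = -507.6 kJ/mol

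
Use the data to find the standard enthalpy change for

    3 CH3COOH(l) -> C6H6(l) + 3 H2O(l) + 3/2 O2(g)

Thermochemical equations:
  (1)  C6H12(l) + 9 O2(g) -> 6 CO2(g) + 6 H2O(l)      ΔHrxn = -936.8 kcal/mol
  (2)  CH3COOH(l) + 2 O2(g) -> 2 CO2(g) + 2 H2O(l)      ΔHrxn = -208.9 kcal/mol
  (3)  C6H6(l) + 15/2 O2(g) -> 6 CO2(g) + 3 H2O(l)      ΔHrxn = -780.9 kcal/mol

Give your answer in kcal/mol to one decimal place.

(1): not needed (C6H12(l) appears nowhere else).
(2) × 3 (scale by 3 for the 3 CH3COOH(l)): (3)·(-208.9) = -626.7 kcal/mol
(3) reversed (C6H6(l) must end up as a product): +780.9 kcal/mol
ΔHrxn = (3)·(-208.9) + (-1)·(-780.9) = 154.2 kcal/mol

ΔHrxn = 154.2 kcal/mol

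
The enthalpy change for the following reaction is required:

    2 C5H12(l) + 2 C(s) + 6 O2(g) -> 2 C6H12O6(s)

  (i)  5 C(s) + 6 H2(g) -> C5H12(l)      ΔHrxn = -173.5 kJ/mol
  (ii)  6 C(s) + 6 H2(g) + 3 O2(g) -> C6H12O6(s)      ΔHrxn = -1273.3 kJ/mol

(i) reversed and × 2: (-2)·(-173.5) = +347.0 kJ/mol
(ii) × 2: (2)·(-1273.3) = -2546.6 kJ/mol
ΔHrxn = (+347.0) + (-2546.6) = -2199.6 kJ/mol

ΔHrxn = -2199.6 kJ/mol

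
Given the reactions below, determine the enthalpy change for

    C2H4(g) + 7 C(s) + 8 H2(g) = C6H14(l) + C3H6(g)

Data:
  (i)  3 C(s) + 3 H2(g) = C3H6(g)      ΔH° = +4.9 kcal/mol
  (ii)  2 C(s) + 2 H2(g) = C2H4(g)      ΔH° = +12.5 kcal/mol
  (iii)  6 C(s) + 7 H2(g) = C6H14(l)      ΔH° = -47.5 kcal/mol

ΔH° = -55.1 kcal/mol

(i) as written (C3H6(g) already on the product side): +4.9 kcal/mol
(ii) reversed (reverse to put C2H4(g) on the reactant side): -12.5 kcal/mol
(iii) as written (C6H14(l) already on the product side): -47.5 kcal/mol
ΔH° = (+4.9) + (-12.5) + (-47.5) = -55.1 kcal/mol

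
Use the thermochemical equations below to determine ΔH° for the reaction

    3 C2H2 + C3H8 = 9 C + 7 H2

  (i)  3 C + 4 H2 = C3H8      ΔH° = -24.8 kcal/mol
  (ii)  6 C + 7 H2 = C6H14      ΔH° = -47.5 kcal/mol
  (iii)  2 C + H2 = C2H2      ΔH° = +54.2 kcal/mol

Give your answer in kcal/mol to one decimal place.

(i) reversed (reverse to put C3H8 on the reactant side): +24.8 kcal/mol
(ii): not needed (C6H14 appears nowhere else).
(iii) reversed and × 3 (reverse to put C2H2 on the reactant side; scale by 3 for the 3 C2H2): (-3)·(+54.2) = -162.6 kcal/mol
ΔH° = (-1)·(-24.8) + (-3)·(+54.2) = -137.8 kcal/mol

ΔH° = -137.8 kcal/mol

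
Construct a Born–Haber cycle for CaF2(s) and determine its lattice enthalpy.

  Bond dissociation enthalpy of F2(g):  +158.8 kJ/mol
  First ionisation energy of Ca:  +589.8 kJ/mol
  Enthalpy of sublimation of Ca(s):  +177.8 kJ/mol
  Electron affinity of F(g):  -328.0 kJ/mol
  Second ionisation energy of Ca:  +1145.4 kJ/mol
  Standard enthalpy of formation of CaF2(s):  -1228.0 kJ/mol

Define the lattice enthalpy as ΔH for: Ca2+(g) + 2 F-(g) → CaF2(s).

U = -2643.8 kJ/mol

ΔHf° = 1·ΔHsub + 1·(ΣIE) + 1·D(F2) + 2·EA + U
-1228.0 = 1·(+177.8) + 1·(+1735.2) + 1·(+158.8) + 2·(-328.0) + U
U = -1228.0 − (+1415.8) = -2643.8 kJ/mol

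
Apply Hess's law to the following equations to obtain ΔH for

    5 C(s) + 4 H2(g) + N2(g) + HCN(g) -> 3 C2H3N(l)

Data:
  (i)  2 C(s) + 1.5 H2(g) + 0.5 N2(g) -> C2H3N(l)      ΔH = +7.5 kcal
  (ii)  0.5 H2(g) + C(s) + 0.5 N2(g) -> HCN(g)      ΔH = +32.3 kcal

(i) × 3 (scale by 3 for the 3 C2H3N(l)): (3)·(+7.5) = +22.5 kcal
(ii) reversed (HCN(g) must end up as a reactant): -32.3 kcal
ΔH = (+22.5) + (-32.3) = -9.8 kcal

ΔH = -9.8 kcal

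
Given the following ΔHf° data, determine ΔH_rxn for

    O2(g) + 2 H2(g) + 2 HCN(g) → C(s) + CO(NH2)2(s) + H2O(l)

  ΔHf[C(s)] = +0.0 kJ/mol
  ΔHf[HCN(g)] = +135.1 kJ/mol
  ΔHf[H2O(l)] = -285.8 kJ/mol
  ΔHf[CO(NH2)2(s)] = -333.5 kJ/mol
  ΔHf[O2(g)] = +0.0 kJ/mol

ΔH_rxn = -889.5 kJ/mol

ΔH°rxn = Σ nΔHf°(products) − Σ nΔHf°(reactants).
Products: 1·(+0.0) + 1·(-333.5) + 1·(-285.8) = -619.3
Reactants: 1·(+0.0) + 2·(+0.0) + 2·(+135.1) = +270.2
ΔH_rxn = (-619.3) − (+270.2) = -889.5 kJ/mol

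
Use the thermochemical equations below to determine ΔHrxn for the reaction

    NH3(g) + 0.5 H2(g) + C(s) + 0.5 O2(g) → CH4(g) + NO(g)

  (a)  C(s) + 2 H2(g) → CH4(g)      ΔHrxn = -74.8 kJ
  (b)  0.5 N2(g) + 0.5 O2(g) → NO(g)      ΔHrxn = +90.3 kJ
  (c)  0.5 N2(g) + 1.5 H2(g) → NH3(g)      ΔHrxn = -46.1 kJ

(a) as written: -74.8 kJ
(b) as written: +90.3 kJ
(c) reversed: +46.1 kJ
ΔHrxn = (-74.8) + (+90.3) + (+46.1) = 61.6 kJ

ΔHrxn = 61.6 kJ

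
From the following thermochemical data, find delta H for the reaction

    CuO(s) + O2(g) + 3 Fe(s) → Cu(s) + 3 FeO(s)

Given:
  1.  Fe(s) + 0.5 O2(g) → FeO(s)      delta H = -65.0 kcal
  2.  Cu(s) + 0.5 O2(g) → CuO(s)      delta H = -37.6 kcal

eq. 1 × 3: (3)·(-65.0) = -195.0 kcal
eq. 2 reversed: +37.6 kcal
delta H = (3)·(-65.0) + (-1)·(-37.6) = -157.4 kcal

delta H = -157.4 kcal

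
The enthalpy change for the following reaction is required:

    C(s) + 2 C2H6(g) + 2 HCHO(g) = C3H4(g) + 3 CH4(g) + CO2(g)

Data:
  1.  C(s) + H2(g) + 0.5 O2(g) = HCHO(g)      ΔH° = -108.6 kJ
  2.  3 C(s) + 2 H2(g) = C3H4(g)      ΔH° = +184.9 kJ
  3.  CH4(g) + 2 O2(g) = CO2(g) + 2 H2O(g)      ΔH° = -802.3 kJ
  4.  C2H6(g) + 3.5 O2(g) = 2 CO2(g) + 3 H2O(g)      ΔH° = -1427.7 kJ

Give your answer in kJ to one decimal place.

ΔH° = -46.4 kJ

eq. 1 reversed and × 2: (-2)·(-108.6) = +217.2 kJ
eq. 2 as written: +184.9 kJ
eq. 3 reversed and × 3: (-3)·(-802.3) = +2406.9 kJ
eq. 4 × 2: (2)·(-1427.7) = -2855.4 kJ
Since enthalpy is a state function, ΔH° = (-2)·(-108.6) + (1)·(+184.9) + (-3)·(-802.3) + (2)·(-1427.7) = -46.4 kJ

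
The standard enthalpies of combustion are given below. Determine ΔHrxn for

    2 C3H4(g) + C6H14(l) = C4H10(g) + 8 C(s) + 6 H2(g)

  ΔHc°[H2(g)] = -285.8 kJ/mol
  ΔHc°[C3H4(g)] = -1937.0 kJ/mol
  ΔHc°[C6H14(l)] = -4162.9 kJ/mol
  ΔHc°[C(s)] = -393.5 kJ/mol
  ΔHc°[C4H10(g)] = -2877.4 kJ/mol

ΔHrxn = -296.7 kJ/mol

With combustion enthalpies, reactants minus products:
= [2·(-1937.0) + 1·(-4162.9)] − [1·(-2877.4) + 8·(-393.5) + 6·(-285.8)]
= -296.7 kJ/mol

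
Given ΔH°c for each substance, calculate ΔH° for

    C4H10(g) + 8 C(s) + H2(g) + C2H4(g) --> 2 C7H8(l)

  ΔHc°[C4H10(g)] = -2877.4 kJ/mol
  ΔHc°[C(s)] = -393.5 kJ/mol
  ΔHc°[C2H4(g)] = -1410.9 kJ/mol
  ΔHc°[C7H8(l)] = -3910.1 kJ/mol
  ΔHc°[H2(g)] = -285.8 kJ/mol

ΔH° = 98.1 kJ/mol

Using ΔH = Σ nΔHc°(reactants) − Σ nΔHc°(products):
= [1·(-2877.4) + 8·(-393.5) + 1·(-285.8) + 1·(-1410.9)] − [2·(-3910.1)]
= 98.1 kJ/mol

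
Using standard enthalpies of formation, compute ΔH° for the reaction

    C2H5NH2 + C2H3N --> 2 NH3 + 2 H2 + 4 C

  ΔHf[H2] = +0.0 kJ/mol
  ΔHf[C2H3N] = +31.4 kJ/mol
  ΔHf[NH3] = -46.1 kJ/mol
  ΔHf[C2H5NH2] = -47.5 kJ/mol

Products: 2·(-46.1) + 2·(+0.0) + 4·(+0.0) = -92.2
Reactants: 1·(-47.5) + 1·(+31.4) = -16.1
ΔH° = (-92.2) − (-16.1) = -76.1 kJ/mol

ΔH° = -76.1 kJ/mol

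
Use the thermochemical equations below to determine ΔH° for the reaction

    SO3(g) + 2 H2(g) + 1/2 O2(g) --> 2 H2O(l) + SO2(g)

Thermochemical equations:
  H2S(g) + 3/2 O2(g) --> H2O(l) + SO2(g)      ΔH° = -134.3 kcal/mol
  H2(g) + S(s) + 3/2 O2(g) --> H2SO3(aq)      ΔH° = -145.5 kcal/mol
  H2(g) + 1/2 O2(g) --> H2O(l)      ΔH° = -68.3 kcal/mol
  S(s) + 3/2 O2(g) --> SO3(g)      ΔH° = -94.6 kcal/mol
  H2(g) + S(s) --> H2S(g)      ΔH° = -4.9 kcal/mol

ΔH° = -112.9 kcal/mol

equation 1 as written: -134.3 kcal/mol
equation 2: not needed.
equation 3 as written: -68.3 kcal/mol
equation 4 reversed: +94.6 kcal/mol
equation 5 as written: -4.9 kcal/mol
By Hess's law, ΔH° = (-134.3) + (-68.3) + (+94.6) + (-4.9) = -112.9 kcal/mol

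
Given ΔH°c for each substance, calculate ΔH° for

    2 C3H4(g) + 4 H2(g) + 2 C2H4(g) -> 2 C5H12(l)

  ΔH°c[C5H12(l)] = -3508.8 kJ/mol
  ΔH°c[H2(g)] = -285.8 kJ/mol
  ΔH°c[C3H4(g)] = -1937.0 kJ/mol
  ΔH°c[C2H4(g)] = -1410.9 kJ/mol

With combustion enthalpies, reactants minus products:
= [2·(-1937.0) + 4·(-285.8) + 2·(-1410.9)] − [2·(-3508.8)]
= -821.4 kJ/mol

ΔH° = -821.4 kJ/mol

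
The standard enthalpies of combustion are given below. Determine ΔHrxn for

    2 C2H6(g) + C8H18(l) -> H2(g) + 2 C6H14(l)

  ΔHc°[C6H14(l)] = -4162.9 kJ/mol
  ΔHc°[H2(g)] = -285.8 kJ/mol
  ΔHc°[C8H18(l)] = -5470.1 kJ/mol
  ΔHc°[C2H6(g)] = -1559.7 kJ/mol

Using ΔH = Σ nΔHc°(reactants) − Σ nΔHc°(products):
= [2·(-1559.7) + 1·(-5470.1)] − [1·(-285.8) + 2·(-4162.9)]
= 22.1 kJ/mol

ΔHrxn = 22.1 kJ/mol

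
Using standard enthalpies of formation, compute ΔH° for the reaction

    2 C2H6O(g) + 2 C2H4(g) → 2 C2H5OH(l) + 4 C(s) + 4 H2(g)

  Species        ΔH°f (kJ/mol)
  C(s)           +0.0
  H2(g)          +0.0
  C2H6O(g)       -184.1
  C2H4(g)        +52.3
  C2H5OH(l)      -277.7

Products: 2·(-277.7) + 4·(+0.0) + 4·(+0.0) = -555.4
Reactants: 2·(-184.1) + 2·(+52.3) = -263.6
ΔH° = (-555.4) − (-263.6) = -291.8 kJ/mol

ΔH° = -291.8 kJ/mol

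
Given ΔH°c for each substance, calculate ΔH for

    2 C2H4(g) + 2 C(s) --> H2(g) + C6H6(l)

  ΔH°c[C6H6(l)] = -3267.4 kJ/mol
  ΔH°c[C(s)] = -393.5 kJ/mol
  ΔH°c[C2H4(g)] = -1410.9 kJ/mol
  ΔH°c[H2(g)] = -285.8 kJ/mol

Using ΔH = Σ nΔHc°(reactants) − Σ nΔHc°(products):
= [2·(-1410.9) + 2·(-393.5)] − [1·(-285.8) + 1·(-3267.4)]
= -55.6 kJ/mol

ΔH = -55.6 kJ/mol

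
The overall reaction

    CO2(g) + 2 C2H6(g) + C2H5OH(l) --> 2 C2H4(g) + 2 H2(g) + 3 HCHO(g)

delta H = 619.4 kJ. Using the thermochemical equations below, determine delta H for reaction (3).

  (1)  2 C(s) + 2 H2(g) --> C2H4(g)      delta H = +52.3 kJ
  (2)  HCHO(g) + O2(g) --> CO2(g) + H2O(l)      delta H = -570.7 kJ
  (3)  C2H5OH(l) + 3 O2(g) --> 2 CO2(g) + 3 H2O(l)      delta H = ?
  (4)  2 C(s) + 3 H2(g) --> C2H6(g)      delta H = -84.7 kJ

delta H = -1366.7 kJ

(1) × 2 (scale by 2 for the 2 C2H4(g)): (2)·(+52.3) = +104.6 kJ
(2) reversed and × 3 (HCHO(g) must end up as a product; ×3 to match 3 HCHO(g) in the target): (-3)·(-570.7) = +1712.1 kJ
(3) as written (C2H5OH(l) already on the reactant side): contributes x
(4) reversed and × 2 (C2H6(g) must end up as a reactant; scale by 2 for the 2 C2H6(g)): (-2)·(-84.7) = +169.4 kJ
+619.4 = (+104.6) + (+1712.1) + (+169.4) + x
x = (+619.4 − (+1986.1)) / (1) = -1366.7 kJ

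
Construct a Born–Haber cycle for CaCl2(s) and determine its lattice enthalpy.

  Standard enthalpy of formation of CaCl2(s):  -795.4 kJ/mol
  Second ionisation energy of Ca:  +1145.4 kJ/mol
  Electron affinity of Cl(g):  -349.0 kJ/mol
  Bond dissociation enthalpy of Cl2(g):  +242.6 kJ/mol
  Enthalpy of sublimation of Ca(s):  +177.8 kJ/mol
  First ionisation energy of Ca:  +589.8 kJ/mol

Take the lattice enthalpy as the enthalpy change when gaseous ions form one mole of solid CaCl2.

ΔHf° = 1·ΔHsub + 1·(ΣIE) + 1·D(Cl2) + 2·EA + U
-795.4 = 1·(+177.8) + 1·(+1735.2) + 1·(+242.6) + 2·(-349.0) + U
U = -795.4 − (+1457.6) = -2253.0 kJ/mol

U = -2253.0 kJ/mol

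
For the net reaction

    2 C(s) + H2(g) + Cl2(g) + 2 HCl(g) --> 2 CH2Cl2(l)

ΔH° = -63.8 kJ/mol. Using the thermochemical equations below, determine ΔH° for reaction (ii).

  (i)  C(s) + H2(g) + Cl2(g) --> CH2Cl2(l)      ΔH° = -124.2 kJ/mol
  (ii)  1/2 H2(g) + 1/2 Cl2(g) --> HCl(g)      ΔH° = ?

ΔH° = -92.3 kJ/mol

(i) × 2: (2)·(-124.2) = -248.4 kJ/mol
(ii) reversed and × 2: contributes −2·x
-63.8 = (-248.4) − 2·x
x = (-63.8 − (-248.4)) / (-2) = -92.3 kJ/mol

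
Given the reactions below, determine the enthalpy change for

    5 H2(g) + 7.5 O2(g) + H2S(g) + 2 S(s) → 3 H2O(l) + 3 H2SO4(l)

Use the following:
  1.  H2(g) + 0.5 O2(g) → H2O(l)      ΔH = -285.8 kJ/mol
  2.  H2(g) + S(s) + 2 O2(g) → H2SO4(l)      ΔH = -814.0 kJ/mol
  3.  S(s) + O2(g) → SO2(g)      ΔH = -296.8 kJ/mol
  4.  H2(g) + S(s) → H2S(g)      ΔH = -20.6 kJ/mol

ΔH = -3278.8 kJ/mol

eq. 1 × 3: (3)·(-285.8) = -857.4 kJ/mol
eq. 2 × 3: (3)·(-814.0) = -2442.0 kJ/mol
eq. 3: not needed.
eq. 4 reversed: +20.6 kJ/mol
ΔH = (-857.4) + (-2442.0) + (+20.6) = -3278.8 kJ/mol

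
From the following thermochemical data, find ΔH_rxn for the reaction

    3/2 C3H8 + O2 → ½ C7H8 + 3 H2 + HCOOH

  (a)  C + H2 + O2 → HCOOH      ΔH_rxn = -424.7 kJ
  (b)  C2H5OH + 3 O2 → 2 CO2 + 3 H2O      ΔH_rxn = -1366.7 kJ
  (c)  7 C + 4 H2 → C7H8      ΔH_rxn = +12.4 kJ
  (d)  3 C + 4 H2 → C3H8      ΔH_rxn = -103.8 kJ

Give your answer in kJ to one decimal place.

(a) as written (HCOOH already on the product side): -424.7 kJ
(b): not needed (H2O appears nowhere else).
(c) × 1/2 (×1/2 to match 1/2 C7H8 in the target): (1/2)·(+12.4) = +6.2 kJ
(d) reversed and × 3/2 (reverse to put C3H8 on the reactant side; scale by 3/2 for the 3/2 C3H8): (-3/2)·(-103.8) = +155.7 kJ
ΔH_rxn = (1)·(-424.7) + (1/2)·(+12.4) + (-3/2)·(-103.8) = -262.8 kJ

ΔH_rxn = -262.8 kJ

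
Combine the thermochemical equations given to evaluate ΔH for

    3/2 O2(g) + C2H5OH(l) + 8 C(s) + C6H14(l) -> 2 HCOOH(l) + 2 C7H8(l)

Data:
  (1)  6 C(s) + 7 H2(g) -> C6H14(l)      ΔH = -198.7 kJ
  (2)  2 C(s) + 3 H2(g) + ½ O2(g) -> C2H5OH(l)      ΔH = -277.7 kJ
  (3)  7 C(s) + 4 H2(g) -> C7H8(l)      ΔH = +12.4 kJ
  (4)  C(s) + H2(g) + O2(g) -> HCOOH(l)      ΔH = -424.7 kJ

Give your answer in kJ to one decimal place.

ΔH = -348.2 kJ

(1) reversed (C6H14(l) must end up as a reactant): +198.7 kJ
(2) reversed (C2H5OH(l) must end up as a reactant): +277.7 kJ
(3) × 2 (scale by 2 for the 2 C7H8(l)): (2)·(+12.4) = +24.8 kJ
(4) × 2 (scale by 2 for the 2 HCOOH(l)): (2)·(-424.7) = -849.4 kJ
ΔH = (-1)·(-198.7) + (-1)·(-277.7) + (2)·(+12.4) + (2)·(-424.7) = -348.2 kJ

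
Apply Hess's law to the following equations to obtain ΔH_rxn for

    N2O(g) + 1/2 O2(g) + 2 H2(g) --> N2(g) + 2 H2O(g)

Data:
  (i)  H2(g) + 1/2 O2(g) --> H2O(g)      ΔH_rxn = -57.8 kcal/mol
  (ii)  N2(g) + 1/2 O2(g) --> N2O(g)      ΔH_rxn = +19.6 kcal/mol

(i) × 2 (×2 to match 2 H2O(g) in the target): (2)·(-57.8) = -115.6 kcal/mol
(ii) reversed (reverse to put N2O(g) on the reactant side): -19.6 kcal/mol
ΔH_rxn = (-115.6) + (-19.6) = -135.2 kcal/mol

ΔH_rxn = -135.2 kcal/mol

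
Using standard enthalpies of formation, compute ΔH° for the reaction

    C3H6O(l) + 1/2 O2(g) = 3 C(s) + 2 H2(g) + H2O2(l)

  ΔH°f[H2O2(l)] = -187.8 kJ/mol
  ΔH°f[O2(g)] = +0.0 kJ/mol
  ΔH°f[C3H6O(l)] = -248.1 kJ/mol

ΔH° = 60.3 kJ/mol

Products: 3·(+0.0) + 2·(+0.0) + 1·(-187.8) = -187.8
Reactants: 1·(-248.1) + 1/2·(+0.0) = -248.1
ΔH° = (-187.8) − (-248.1) = 60.3 kJ/mol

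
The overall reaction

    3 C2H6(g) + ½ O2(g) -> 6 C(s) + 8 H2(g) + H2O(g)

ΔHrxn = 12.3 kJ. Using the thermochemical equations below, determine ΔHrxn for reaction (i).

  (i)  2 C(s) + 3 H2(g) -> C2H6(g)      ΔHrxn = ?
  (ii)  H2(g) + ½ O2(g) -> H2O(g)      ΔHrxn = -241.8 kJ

(i) reversed and × 3 (C2H6(g) must end up as a reactant; ×3 to match 3 C2H6(g) in the target): contributes −3·x
(ii) as written (H2O(g) already on the product side): -241.8 kJ
+12.3 = (-241.8) − 3·x
x = (+12.3 − (-241.8)) / (-3) = -84.7 kJ

ΔHrxn = -84.7 kJ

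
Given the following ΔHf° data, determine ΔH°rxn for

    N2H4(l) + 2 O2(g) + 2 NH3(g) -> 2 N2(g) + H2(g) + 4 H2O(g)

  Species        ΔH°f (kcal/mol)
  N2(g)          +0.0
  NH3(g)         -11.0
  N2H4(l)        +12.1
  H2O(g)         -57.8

ΔH°rxn = Σ nΔHf°(products) − Σ nΔHf°(reactants).
Products: 2·(+0.0) + 1·(+0.0) + 4·(-57.8) = -231.2
Reactants: 1·(+12.1) + 2·(+0.0) + 2·(-11.0) = -9.9
ΔH°rxn = (-231.2) − (-9.9) = -221.3 kcal/mol

ΔH°rxn = -221.3 kcal/mol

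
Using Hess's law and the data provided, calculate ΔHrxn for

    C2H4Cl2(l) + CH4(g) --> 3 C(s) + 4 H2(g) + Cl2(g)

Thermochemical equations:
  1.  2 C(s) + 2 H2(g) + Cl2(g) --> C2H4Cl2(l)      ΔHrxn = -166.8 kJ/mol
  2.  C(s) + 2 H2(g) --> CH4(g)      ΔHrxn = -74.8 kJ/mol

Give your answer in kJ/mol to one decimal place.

eq. 1 reversed: +166.8 kJ/mol
eq. 2 reversed: +74.8 kJ/mol
Summing the manipulated equations, ΔHrxn = (+166.8) + (+74.8) = 241.6 kJ/mol

ΔHrxn = 241.6 kJ/mol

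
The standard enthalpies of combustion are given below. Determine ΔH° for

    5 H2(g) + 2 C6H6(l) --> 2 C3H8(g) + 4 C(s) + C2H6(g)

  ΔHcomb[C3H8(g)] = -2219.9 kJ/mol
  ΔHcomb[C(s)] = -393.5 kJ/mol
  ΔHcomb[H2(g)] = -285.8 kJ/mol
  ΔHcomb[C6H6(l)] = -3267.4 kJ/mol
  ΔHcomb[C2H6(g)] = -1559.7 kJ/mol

ΔH° = -390.3 kJ/mol

Using ΔH = Σ nΔHc°(reactants) − Σ nΔHc°(products):
= [5·(-285.8) + 2·(-3267.4)] − [2·(-2219.9) + 4·(-393.5) + 1·(-1559.7)]
= -390.3 kJ/mol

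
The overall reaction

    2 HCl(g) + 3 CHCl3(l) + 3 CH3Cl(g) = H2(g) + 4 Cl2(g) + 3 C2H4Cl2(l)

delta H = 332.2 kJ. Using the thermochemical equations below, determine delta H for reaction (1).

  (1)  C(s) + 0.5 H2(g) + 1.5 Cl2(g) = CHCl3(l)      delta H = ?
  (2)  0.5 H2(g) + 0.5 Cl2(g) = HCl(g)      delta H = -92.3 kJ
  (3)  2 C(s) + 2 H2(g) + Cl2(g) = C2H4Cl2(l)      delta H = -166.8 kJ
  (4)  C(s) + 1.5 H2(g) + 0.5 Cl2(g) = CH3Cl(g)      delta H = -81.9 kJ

(1) reversed and × 3: contributes −3·x
(2) reversed and × 2: (-2)·(-92.3) = +184.6 kJ
(3) × 3: (3)·(-166.8) = -500.4 kJ
(4) reversed and × 3: (-3)·(-81.9) = +245.7 kJ
+332.2 = (+184.6) + (-500.4) + (+245.7) − 3·x
x = (+332.2 − (-70.1)) / (-3) = -134.1 kJ

delta H = -134.1 kJ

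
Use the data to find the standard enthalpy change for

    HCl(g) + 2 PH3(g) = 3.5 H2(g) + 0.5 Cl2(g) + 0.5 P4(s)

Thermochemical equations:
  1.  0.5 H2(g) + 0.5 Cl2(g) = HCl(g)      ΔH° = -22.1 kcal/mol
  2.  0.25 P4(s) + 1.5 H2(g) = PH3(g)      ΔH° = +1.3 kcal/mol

eq. 1 reversed (HCl(g) must end up as a reactant): +22.1 kcal/mol
eq. 2 reversed and × 2 (PH3(g) must end up as a reactant; ×2 to match 2 PH3(g) in the target): (-2)·(+1.3) = -2.6 kcal/mol
Since enthalpy is a state function, ΔH° = (-1)·(-22.1) + (-2)·(+1.3) = 19.5 kcal/mol

ΔH° = 19.5 kcal/mol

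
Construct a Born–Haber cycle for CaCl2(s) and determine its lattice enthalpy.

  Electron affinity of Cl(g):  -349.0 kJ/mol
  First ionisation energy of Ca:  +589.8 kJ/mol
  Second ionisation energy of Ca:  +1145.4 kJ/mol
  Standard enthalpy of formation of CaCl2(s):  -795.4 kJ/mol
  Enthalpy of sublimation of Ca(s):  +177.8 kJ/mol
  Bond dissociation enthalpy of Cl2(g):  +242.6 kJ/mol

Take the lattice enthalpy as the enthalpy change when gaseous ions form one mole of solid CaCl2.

U = -2253.0 kJ/mol

ΔHf° = 1·ΔHsub + 1·(ΣIE) + 1·D(Cl2) + 2·EA + U
-795.4 = 1·(+177.8) + 1·(+1735.2) + 1·(+242.6) + 2·(-349.0) + U
U = -795.4 − (+1457.6) = -2253.0 kJ/mol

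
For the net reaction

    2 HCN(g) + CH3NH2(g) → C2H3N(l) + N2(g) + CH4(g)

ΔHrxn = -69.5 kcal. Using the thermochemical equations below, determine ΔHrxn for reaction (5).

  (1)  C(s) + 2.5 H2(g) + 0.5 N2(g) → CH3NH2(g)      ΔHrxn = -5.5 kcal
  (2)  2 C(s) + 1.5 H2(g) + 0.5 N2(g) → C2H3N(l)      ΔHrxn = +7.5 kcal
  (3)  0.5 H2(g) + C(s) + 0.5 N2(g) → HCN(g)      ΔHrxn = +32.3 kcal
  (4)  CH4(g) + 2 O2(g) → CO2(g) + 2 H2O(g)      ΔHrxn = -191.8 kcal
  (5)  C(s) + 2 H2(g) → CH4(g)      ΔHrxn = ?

(1) reversed (CH3NH2(g) must end up as a reactant): +5.5 kcal
(2) as written (C2H3N(l) already on the product side): +7.5 kcal
(3) reversed and × 2 (reverse to put HCN(g) on the reactant side; ×2 to match 2 HCN(g) in the target): (-2)·(+32.3) = -64.6 kcal
(4): not needed (H2O(g) appears nowhere else).
(5) as written: contributes x
-69.5 = (+5.5) + (+7.5) + (-64.6) + x
x = (-69.5 − (-51.6)) / (1) = -17.9 kcal

ΔHrxn = -17.9 kcal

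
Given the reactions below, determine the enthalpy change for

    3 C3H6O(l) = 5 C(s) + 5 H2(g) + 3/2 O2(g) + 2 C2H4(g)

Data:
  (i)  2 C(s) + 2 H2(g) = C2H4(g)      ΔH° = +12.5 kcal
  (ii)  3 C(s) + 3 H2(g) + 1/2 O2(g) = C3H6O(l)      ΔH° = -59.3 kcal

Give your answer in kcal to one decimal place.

ΔH° = 202.9 kcal

(i) × 2 (×2 to match 2 C2H4(g) in the target): (2)·(+12.5) = +25.0 kcal
(ii) reversed and × 3 (C3H6O(l) must end up as a reactant; ×3 to match 3 C3H6O(l) in the target): (-3)·(-59.3) = +177.9 kcal
Combining the equations, ΔH° = (+25.0) + (+177.9) = 202.9 kcal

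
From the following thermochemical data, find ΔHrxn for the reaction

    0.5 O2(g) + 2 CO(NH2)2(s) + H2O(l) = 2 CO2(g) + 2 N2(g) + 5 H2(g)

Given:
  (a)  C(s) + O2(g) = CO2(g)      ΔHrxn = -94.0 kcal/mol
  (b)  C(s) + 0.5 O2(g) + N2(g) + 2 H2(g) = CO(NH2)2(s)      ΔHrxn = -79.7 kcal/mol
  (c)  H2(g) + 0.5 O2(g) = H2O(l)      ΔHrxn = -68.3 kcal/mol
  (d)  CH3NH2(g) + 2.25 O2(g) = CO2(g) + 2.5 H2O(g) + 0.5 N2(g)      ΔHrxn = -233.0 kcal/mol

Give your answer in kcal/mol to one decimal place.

ΔHrxn = 39.7 kcal/mol

(a) × 2: (2)·(-94.0) = -188.0 kcal/mol
(b) reversed and × 2: (-2)·(-79.7) = +159.4 kcal/mol
(c) reversed: +68.3 kcal/mol
(d): not needed.
By Hess's law, ΔHrxn = (2)·(-94.0) + (-2)·(-79.7) + (-1)·(-68.3) = 39.7 kcal/mol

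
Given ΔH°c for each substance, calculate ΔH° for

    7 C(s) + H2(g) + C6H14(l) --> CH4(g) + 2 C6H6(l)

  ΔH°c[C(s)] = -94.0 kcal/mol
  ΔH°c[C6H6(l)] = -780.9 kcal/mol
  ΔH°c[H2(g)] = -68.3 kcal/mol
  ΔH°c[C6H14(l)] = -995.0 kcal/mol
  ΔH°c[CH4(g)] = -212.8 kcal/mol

ΔH° = 53.3 kcal/mol

With combustion enthalpies, reactants minus products:
= [7·(-94.0) + 1·(-68.3) + 1·(-995.0)] − [1·(-212.8) + 2·(-780.9)]
= 53.3 kcal/mol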